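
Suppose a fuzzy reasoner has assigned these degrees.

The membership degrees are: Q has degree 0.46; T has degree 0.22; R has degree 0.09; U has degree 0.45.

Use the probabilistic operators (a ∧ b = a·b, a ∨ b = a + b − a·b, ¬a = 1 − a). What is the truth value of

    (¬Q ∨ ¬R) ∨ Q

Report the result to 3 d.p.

0.978

¬Q = 1 − 0.4600 = 0.5400
¬R = 1 − 0.0900 = 0.9100
¬Q ∨ ¬R = a + b − a·b on (0.5400, 0.9100) = 0.9586
(¬Q ∨ ¬R) ∨ Q = a + b − a·b on (0.9586, 0.4600) = 0.9776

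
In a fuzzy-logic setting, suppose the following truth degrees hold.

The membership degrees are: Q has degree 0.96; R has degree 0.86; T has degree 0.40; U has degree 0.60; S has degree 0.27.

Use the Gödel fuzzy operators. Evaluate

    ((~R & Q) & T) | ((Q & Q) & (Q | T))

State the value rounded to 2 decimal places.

~R = 1 − 0.86 = 0.14
~R & Q = min(a, b) on (0.14, 0.96) = 0.14
(~R & Q) & T = min(a, b) on (0.14, 0.40) = 0.14
Q & Q = min(a, b) on (0.96, 0.96) = 0.96
Q | T = max(a, b) on (0.96, 0.40) = 0.96
(Q & Q) & (Q | T) = min(a, b) on (0.96, 0.96) = 0.96
((~R & Q) & T) | ((Q & Q) & (Q | T)) = max(a, b) on (0.14, 0.96) = 0.96

0.96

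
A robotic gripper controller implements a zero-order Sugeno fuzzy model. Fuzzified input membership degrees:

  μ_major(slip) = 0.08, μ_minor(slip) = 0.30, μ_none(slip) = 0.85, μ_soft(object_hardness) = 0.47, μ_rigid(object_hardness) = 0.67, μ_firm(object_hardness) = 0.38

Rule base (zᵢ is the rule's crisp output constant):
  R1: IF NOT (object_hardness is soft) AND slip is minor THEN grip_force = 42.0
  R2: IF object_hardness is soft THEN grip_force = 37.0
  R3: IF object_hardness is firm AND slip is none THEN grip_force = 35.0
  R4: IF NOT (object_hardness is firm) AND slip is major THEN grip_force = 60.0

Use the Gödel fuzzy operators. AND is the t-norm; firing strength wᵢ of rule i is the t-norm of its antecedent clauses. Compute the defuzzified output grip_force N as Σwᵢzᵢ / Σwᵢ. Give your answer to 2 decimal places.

39.10

R1 (z=42.0): ¬soft=1−0.47=0.53, minor=0.30; AND[min(a, b)] → w = 0.30
R2 (z=37.0): soft=0.47 → w = 0.47
R3 (z=35.0): firm=0.38, none=0.85; AND[min(a, b)] → w = 0.38
R4 (z=60.0): ¬firm=1−0.38=0.62, major=0.08; AND[min(a, b)] → w = 0.08
Weighted average = (0.30·42.0 + 0.47·37.0 + 0.38·35.0 + 0.08·60.0) / (0.30 + 0.47 + 0.38 + 0.08)
  = 48.0900 / 1.2300 = 39.10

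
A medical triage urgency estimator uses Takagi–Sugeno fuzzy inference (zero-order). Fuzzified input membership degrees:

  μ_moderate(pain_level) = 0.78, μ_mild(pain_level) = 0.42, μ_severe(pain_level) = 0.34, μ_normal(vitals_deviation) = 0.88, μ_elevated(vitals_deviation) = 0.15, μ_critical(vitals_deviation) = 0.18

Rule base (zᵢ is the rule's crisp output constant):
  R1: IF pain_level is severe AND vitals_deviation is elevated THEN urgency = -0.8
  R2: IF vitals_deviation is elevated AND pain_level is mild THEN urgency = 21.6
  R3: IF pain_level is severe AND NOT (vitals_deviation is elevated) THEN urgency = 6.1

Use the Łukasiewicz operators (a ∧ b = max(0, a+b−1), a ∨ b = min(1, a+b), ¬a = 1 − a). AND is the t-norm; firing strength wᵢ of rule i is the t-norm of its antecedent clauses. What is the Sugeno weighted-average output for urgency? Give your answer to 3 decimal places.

R1 (z=-0.8): severe=0.34, elevated=0.15; AND[max(0, a+b−1)] → w = 0.00
R2 (z=21.6): elevated=0.15, mild=0.42; AND[max(0, a+b−1)] → w = 0.00
R3 (z=6.1): severe=0.34, ¬elevated=1−0.15=0.85; AND[max(0, a+b−1)] → w = 0.19
Weighted average = (0.00·-0.8 + 0.00·21.6 + 0.19·6.1) / (0.00 + 0.00 + 0.19)
  = 1.1590 / 0.1900 = 6.100

6.100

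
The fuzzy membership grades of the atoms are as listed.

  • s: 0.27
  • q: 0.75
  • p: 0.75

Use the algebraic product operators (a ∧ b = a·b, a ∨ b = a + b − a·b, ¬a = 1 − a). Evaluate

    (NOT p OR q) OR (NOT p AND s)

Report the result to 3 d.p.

NOT p = 1 − 0.7500 = 0.2500
NOT p OR q = a + b − a·b on (0.2500, 0.7500) = 0.8125
NOT p = 1 − 0.7500 = 0.2500
NOT p AND s = a·b on (0.2500, 0.2700) = 0.0675
(NOT p OR q) OR (NOT p AND s) = a + b − a·b on (0.8125, 0.0675) = 0.8252

0.825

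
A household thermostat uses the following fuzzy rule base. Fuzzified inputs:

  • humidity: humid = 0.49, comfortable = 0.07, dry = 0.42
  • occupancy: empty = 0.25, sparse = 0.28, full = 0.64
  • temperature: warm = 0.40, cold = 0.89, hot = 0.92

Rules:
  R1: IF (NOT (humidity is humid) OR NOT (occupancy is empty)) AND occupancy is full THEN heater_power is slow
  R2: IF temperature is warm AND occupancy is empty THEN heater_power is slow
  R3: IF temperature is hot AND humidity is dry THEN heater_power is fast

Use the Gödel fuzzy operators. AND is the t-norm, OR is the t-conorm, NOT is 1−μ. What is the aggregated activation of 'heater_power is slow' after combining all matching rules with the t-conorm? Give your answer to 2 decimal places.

R1: (¬humid=1−0.49=0.51 OR ¬empty=1−0.25=0.75) = 0.75; AND[min(a, b)] with full=0.64 → w = 0.64
R2: warm=0.40, empty=0.25; AND[min(a, b)] → w = 0.25
R3: hot=0.92, dry=0.42; AND[min(a, b)] → w = 0.42
Rules with consequent 'slow': {R1, R2} → strengths 0.64, 0.25
Aggregate via t-conorm [max(a, b)]: 0.64

0.64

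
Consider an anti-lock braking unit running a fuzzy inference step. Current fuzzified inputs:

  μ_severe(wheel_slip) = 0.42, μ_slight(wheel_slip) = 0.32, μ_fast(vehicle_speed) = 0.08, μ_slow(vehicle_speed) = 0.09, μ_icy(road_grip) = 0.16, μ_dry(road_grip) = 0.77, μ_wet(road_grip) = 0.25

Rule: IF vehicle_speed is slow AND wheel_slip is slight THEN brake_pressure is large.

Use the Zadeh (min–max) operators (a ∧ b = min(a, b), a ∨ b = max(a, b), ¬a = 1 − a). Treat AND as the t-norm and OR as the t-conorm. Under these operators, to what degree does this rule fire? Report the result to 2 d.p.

firing strength: slow=0.09, slight=0.32; AND[min(a, b)] → w = 0.09

0.09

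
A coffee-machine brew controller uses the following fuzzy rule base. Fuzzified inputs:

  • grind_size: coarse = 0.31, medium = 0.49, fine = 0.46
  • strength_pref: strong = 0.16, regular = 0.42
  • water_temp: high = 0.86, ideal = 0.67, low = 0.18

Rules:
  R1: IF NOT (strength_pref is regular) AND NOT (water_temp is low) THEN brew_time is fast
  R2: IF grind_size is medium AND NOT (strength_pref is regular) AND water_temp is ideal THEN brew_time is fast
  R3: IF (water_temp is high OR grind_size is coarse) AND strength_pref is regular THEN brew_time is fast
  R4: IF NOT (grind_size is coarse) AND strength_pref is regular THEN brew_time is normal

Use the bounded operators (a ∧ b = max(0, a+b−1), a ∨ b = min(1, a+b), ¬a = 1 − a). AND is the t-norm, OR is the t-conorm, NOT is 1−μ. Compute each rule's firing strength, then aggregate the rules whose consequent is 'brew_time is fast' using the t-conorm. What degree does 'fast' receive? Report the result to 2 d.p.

0.82

R1: ¬regular=1−0.42=0.58, ¬low=1−0.18=0.82; AND[max(0, a+b−1)] → w = 0.40
R2: medium=0.49, ¬regular=1−0.42=0.58, ideal=0.67; AND[max(0, a+b−1)] → w = 0.00
R3: (high=0.86 OR coarse=0.31) = 1.00; AND[max(0, a+b−1)] with regular=0.42 → w = 0.42
R4: ¬coarse=1−0.31=0.69, regular=0.42; AND[max(0, a+b−1)] → w = 0.11
Rules with consequent 'fast': {R1, R2, R3} → strengths 0.40, 0.00, 0.42
Aggregate via t-conorm [min(1, a+b)]: 0.82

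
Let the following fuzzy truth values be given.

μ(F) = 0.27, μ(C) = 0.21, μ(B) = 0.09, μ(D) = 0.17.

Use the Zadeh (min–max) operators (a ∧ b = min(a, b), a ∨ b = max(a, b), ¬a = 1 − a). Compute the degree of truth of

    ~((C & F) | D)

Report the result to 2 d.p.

C & F = min(a, b) on (0.21, 0.27) = 0.21
(C & F) | D = max(a, b) on (0.21, 0.17) = 0.21
~((C & F) | D) = 1 − 0.21 = 0.79

0.79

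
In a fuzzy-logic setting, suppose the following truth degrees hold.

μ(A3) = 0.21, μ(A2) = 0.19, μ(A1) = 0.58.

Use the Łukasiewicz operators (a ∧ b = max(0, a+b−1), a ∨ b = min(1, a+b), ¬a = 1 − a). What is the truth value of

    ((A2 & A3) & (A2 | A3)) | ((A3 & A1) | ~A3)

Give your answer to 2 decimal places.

A2 & A3 = max(0, a+b−1) on (0.19, 0.21) = 0.00
A2 | A3 = min(1, a+b) on (0.19, 0.21) = 0.40
(A2 & A3) & (A2 | A3) = max(0, a+b−1) on (0.00, 0.40) = 0.00
A3 & A1 = max(0, a+b−1) on (0.21, 0.58) = 0.00
~A3 = 1 − 0.21 = 0.79
(A3 & A1) | ~A3 = min(1, a+b) on (0.00, 0.79) = 0.79
((A2 & A3) & (A2 | A3)) | ((A3 & A1) | ~A3) = min(1, a+b) on (0.00, 0.79) = 0.79

0.79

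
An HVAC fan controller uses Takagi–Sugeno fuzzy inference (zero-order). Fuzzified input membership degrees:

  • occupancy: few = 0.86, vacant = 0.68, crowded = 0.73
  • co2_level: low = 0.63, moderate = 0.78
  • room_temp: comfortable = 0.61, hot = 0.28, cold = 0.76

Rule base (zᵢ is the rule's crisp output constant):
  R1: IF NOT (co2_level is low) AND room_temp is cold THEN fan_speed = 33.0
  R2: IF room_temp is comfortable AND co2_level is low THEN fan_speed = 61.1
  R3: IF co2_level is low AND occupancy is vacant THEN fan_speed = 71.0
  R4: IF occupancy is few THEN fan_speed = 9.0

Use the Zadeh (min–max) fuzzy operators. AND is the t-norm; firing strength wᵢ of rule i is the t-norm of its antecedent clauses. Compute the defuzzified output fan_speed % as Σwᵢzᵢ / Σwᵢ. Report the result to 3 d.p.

R1 (z=33.0): ¬low=1−0.63=0.37, cold=0.76; AND[min(a, b)] → w = 0.37
R2 (z=61.1): comfortable=0.61, low=0.63; AND[min(a, b)] → w = 0.61
R3 (z=71.0): low=0.63, vacant=0.68; AND[min(a, b)] → w = 0.63
R4 (z=9.0): few=0.86 → w = 0.86
Weighted average = (0.37·33.0 + 0.61·61.1 + 0.63·71.0 + 0.86·9.0) / (0.37 + 0.61 + 0.63 + 0.86)
  = 101.9510 / 2.4700 = 41.276

41.276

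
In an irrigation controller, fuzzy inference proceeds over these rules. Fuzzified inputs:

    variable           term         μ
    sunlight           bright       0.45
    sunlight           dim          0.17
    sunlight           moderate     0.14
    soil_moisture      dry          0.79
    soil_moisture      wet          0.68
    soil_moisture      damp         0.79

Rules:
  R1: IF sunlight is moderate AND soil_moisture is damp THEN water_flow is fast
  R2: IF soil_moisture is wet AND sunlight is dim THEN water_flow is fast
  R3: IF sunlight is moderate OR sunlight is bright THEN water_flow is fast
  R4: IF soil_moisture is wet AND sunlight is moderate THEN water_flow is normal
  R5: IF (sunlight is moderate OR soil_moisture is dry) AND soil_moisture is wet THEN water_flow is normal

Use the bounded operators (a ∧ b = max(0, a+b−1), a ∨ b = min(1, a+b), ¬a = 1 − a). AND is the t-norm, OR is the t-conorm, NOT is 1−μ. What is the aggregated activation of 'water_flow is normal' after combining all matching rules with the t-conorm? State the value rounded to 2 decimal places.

R1: moderate=0.14, damp=0.79; AND[max(0, a+b−1)] → w = 0.00
R2: wet=0.68, dim=0.17; AND[max(0, a+b−1)] → w = 0.00
R3: moderate=0.14, bright=0.45; OR[min(1, a+b)] → w = 0.59
R4: wet=0.68, moderate=0.14; AND[max(0, a+b−1)] → w = 0.00
R5: (moderate=0.14 OR dry=0.79) = 0.93; AND[max(0, a+b−1)] with wet=0.68 → w = 0.61
Rules with consequent 'normal': {R4, R5} → strengths 0.00, 0.61
Aggregate via t-conorm [min(1, a+b)]: 0.61

0.61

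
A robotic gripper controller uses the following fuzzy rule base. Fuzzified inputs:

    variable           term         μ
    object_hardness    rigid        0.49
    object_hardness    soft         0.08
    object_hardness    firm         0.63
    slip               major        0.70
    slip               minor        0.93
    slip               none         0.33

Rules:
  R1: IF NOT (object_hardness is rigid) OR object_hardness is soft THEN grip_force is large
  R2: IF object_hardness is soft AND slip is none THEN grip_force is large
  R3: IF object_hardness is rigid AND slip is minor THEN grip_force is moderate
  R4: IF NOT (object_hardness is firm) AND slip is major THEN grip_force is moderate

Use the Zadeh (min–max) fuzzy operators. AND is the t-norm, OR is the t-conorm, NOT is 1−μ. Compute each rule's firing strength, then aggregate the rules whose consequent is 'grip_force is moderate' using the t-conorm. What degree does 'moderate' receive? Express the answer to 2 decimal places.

0.49

R1: ¬rigid=1−0.49=0.51, soft=0.08; OR[max(a, b)] → w = 0.51
R2: soft=0.08, none=0.33; AND[min(a, b)] → w = 0.08
R3: rigid=0.49, minor=0.93; AND[min(a, b)] → w = 0.49
R4: ¬firm=1−0.63=0.37, major=0.70; AND[min(a, b)] → w = 0.37
Rules with consequent 'moderate': {R3, R4} → strengths 0.49, 0.37
Aggregate via t-conorm [max(a, b)]: 0.49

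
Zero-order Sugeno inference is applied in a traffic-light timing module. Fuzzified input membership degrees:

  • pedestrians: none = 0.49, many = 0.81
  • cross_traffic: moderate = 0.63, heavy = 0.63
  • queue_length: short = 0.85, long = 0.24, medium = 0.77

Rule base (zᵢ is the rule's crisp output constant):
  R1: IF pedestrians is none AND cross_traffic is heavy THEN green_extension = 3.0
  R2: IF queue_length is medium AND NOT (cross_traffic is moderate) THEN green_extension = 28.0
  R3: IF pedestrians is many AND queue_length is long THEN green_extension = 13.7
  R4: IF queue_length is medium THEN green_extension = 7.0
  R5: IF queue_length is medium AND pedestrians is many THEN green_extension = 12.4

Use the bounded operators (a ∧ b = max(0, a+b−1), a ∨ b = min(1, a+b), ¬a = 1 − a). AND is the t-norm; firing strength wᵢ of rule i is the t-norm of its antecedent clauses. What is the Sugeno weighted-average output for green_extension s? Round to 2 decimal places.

10.57

R1 (z=3.0): none=0.49, heavy=0.63; AND[max(0, a+b−1)] → w = 0.12
R2 (z=28.0): medium=0.77, ¬moderate=1−0.63=0.37; AND[max(0, a+b−1)] → w = 0.14
R3 (z=13.7): many=0.81, long=0.24; AND[max(0, a+b−1)] → w = 0.05
R4 (z=7.0): medium=0.77 → w = 0.77
R5 (z=12.4): medium=0.77, many=0.81; AND[max(0, a+b−1)] → w = 0.58
Weighted average = (0.12·3.0 + 0.14·28.0 + 0.05·13.7 + 0.77·7.0 + 0.58·12.4) / (0.12 + 0.14 + 0.05 + 0.77 + 0.58)
  = 17.5470 / 1.6600 = 10.57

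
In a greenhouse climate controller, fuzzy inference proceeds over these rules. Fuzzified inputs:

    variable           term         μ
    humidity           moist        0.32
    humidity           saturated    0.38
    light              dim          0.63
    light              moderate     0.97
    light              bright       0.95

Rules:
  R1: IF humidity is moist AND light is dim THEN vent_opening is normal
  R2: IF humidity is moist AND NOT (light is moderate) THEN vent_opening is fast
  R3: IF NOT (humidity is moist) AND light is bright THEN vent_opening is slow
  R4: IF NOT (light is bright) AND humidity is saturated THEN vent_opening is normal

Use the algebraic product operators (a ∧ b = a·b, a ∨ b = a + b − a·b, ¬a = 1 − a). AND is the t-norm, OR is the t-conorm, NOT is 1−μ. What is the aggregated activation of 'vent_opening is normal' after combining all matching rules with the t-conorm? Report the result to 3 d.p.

R1: moist=0.32, dim=0.63; AND[a·b] → w = 0.2016
R2: moist=0.32, ¬moderate=1−0.97=0.03; AND[a·b] → w = 0.0096
R3: ¬moist=1−0.32=0.68, bright=0.95; AND[a·b] → w = 0.6460
R4: ¬bright=1−0.95=0.05, saturated=0.38; AND[a·b] → w = 0.0190
Rules with consequent 'normal': {R1, R4} → strengths 0.2016, 0.0190
Aggregate via t-conorm [a + b − a·b]: 0.2168

0.217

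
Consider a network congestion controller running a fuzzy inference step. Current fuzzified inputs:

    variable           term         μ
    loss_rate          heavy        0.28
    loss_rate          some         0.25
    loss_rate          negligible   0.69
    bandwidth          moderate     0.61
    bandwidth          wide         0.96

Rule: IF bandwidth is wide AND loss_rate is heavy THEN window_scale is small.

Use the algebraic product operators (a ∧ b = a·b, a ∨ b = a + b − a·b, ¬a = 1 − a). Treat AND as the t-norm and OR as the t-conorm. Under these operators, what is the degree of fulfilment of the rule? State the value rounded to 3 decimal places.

0.269

firing strength: wide=0.96, heavy=0.28; AND[a·b] → w = 0.2688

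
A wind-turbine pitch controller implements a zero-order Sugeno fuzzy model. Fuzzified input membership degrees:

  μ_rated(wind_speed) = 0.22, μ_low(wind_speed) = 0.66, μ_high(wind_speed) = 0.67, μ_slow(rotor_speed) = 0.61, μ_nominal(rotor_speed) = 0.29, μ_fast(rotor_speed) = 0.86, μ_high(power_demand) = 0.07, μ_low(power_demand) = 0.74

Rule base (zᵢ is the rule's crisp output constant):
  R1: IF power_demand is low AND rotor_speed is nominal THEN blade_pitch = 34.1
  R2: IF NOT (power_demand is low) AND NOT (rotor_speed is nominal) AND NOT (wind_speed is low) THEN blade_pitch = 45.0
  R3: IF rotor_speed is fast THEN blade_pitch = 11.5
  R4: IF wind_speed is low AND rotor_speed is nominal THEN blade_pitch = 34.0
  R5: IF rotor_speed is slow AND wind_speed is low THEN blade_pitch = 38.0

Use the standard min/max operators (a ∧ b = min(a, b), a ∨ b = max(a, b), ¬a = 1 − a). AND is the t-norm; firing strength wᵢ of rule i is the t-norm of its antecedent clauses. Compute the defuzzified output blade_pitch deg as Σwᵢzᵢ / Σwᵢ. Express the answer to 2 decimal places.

R1 (z=34.1): low=0.74, nominal=0.29; AND[min(a, b)] → w = 0.29
R2 (z=45.0): ¬low=1−0.74=0.26, ¬nominal=1−0.29=0.71, ¬low=1−0.66=0.34; AND[min(a, b)] → w = 0.26
R3 (z=11.5): fast=0.86 → w = 0.86
R4 (z=34.0): low=0.66, nominal=0.29; AND[min(a, b)] → w = 0.29
R5 (z=38.0): slow=0.61, low=0.66; AND[min(a, b)] → w = 0.61
Weighted average = (0.29·34.1 + 0.26·45.0 + 0.86·11.5 + 0.29·34.0 + 0.61·38.0) / (0.29 + 0.26 + 0.86 + 0.29 + 0.61)
  = 64.5190 / 2.3100 = 27.93

27.93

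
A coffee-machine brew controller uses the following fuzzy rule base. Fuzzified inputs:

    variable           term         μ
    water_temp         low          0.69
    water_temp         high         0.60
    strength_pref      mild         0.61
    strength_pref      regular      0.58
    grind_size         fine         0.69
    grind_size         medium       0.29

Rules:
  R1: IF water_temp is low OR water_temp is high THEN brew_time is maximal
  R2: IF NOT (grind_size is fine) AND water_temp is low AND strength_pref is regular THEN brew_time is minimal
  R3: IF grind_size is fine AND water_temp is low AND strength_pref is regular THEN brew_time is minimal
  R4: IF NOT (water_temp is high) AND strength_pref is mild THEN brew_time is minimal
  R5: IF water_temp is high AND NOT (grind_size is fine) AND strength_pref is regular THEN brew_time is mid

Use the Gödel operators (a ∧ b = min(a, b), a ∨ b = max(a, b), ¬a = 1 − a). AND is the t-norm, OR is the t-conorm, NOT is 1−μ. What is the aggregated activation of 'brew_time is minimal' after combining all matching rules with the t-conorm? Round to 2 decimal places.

0.58

R1: low=0.69, high=0.60; OR[max(a, b)] → w = 0.69
R2: ¬fine=1−0.69=0.31, low=0.69, regular=0.58; AND[min(a, b)] → w = 0.31
R3: fine=0.69, low=0.69, regular=0.58; AND[min(a, b)] → w = 0.58
R4: ¬high=1−0.60=0.40, mild=0.61; AND[min(a, b)] → w = 0.40
R5: high=0.60, ¬fine=1−0.69=0.31, regular=0.58; AND[min(a, b)] → w = 0.31
Rules with consequent 'minimal': {R2, R3, R4} → strengths 0.31, 0.58, 0.40
Aggregate via t-conorm [max(a, b)]: 0.58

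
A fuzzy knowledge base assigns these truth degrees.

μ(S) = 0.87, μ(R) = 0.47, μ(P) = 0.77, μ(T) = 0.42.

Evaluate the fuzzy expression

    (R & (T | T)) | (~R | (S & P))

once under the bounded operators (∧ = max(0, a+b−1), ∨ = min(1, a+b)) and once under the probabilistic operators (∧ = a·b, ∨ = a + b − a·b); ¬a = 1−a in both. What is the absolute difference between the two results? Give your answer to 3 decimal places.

Under bounded:
  T | T = min(1, a+b) on (0.42, 0.42) = 0.84
  R & (T | T) = max(0, a+b−1) on (0.47, 0.84) = 0.31
  ~R = 1 − 0.47 = 0.53
  S & P = max(0, a+b−1) on (0.87, 0.77) = 0.64
  ~R | (S & P) = min(1, a+b) on (0.53, 0.64) = 1.00
  (R & (T | T)) | (~R | (S & P)) = min(1, a+b) on (0.31, 1.00) = 1.00
  → value = 1.0000
Under probabilistic:
  T | T = a + b − a·b on (0.4200, 0.4200) = 0.6636
  R & (T | T) = a·b on (0.4700, 0.6636) = 0.3119
  ~R = 1 − 0.4700 = 0.5300
  S & P = a·b on (0.8700, 0.7700) = 0.6699
  ~R | (S & P) = a + b − a·b on (0.5300, 0.6699) = 0.8449
  (R & (T | T)) | (~R | (S & P)) = a + b − a·b on (0.3119, 0.8449) = 0.8932
  → value = 0.8932
|1.0000 − 0.8932| = 0.107

0.107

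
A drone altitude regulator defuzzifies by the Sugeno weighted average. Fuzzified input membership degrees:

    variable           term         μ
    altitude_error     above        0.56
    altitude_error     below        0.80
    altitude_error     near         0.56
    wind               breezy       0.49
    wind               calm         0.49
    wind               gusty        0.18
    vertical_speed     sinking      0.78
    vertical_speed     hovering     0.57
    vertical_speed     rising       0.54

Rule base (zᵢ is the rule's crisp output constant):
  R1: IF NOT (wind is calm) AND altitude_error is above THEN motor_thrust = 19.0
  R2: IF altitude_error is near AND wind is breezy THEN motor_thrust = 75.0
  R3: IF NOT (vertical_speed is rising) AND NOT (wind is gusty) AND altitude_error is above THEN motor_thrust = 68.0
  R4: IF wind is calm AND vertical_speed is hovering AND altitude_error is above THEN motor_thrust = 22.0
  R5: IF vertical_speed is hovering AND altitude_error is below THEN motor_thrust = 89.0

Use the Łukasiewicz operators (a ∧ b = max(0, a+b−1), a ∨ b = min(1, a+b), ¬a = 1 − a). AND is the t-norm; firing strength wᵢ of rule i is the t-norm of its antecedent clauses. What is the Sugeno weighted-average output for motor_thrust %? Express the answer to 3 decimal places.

77.571

R1 (z=19.0): ¬calm=1−0.49=0.51, above=0.56; AND[max(0, a+b−1)] → w = 0.07
R2 (z=75.0): near=0.56, breezy=0.49; AND[max(0, a+b−1)] → w = 0.05
R3 (z=68.0): ¬rising=1−0.54=0.46, ¬gusty=1−0.18=0.82, above=0.56; AND[max(0, a+b−1)] → w = 0.00
R4 (z=22.0): calm=0.49, hovering=0.57, above=0.56; AND[max(0, a+b−1)] → w = 0.00
R5 (z=89.0): hovering=0.57, below=0.80; AND[max(0, a+b−1)] → w = 0.37
Weighted average = (0.07·19.0 + 0.05·75.0 + 0.00·68.0 + 0.00·22.0 + 0.37·89.0) / (0.07 + 0.05 + 0.00 + 0.00 + 0.37)
  = 38.0100 / 0.4900 = 77.571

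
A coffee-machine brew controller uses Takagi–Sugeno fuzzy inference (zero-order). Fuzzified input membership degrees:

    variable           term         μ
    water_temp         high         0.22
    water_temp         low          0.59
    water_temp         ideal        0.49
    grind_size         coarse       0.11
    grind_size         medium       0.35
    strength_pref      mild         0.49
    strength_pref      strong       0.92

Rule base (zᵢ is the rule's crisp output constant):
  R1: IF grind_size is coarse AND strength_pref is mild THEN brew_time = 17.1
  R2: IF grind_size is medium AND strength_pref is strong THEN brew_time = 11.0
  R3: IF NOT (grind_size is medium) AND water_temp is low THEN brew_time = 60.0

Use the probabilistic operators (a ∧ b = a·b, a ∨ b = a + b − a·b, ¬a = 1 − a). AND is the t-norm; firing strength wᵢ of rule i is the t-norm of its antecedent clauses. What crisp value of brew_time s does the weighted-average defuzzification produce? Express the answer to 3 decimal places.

36.178

R1 (z=17.1): coarse=0.11, mild=0.49; AND[a·b] → w = 0.0539
R2 (z=11.0): medium=0.35, strong=0.92; AND[a·b] → w = 0.3220
R3 (z=60.0): ¬medium=1−0.35=0.65, low=0.59; AND[a·b] → w = 0.3835
Weighted average = (0.0539·17.1 + 0.3220·11.0 + 0.3835·60.0) / (0.0539 + 0.3220 + 0.3835)
  = 27.4737 / 0.7594 = 36.178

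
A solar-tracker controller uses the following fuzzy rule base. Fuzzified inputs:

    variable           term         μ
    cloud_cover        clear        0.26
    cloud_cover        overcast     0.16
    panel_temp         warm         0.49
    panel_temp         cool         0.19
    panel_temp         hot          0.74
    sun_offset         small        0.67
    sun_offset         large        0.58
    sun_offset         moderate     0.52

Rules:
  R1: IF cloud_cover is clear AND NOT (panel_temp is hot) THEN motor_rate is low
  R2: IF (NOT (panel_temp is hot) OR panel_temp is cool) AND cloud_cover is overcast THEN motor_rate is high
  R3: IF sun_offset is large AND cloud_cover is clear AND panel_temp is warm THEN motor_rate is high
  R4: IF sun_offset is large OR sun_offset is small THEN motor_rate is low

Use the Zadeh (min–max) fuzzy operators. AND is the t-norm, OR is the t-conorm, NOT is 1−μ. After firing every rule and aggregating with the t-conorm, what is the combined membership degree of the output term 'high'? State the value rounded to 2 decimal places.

0.26

R1: clear=0.26, ¬hot=1−0.74=0.26; AND[min(a, b)] → w = 0.26
R2: (¬hot=1−0.74=0.26 OR cool=0.19) = 0.26; AND[min(a, b)] with overcast=0.16 → w = 0.16
R3: large=0.58, clear=0.26, warm=0.49; AND[min(a, b)] → w = 0.26
R4: large=0.58, small=0.67; OR[max(a, b)] → w = 0.67
Rules with consequent 'high': {R2, R3} → strengths 0.16, 0.26
Aggregate via t-conorm [max(a, b)]: 0.26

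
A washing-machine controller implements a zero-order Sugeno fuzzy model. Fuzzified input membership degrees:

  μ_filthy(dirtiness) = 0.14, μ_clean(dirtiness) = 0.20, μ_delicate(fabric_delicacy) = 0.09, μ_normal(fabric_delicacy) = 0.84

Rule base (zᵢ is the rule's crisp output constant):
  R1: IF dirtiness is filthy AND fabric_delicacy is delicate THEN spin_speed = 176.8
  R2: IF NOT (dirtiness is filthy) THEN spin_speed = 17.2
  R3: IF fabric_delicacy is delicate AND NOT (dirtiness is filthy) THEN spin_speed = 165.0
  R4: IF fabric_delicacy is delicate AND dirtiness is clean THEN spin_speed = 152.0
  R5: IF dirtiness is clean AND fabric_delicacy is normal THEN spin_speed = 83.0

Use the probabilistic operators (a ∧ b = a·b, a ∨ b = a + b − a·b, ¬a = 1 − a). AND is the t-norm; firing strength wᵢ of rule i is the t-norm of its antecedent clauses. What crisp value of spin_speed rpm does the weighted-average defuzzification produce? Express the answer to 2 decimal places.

R1 (z=176.8): filthy=0.14, delicate=0.09; AND[a·b] → w = 0.0126
R2 (z=17.2): ¬filthy=1−0.14=0.86 → w = 0.8600
R3 (z=165.0): delicate=0.09, ¬filthy=1−0.14=0.86; AND[a·b] → w = 0.0774
R4 (z=152.0): delicate=0.09, clean=0.20; AND[a·b] → w = 0.0180
R5 (z=83.0): clean=0.20, normal=0.84; AND[a·b] → w = 0.1680
Weighted average = (0.0126·176.8 + 0.8600·17.2 + 0.0774·165.0 + 0.0180·152.0 + 0.1680·83.0) / (0.0126 + 0.8600 + 0.0774 + 0.0180 + 0.1680)
  = 46.4707 / 1.1360 = 40.91

40.91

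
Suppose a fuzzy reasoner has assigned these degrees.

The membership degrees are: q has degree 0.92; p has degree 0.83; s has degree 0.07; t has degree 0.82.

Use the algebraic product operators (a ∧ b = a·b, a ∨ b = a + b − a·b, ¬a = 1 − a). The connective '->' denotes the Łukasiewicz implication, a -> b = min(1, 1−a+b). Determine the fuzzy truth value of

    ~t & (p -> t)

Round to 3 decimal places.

0.178

~t = 1 − 0.8200 = 0.1800
p -> t  [Łukasiewicz: min(1, 1−a+b)] with a=0.8300, b=0.8200 → 0.9900
~t & (p -> t) = a·b on (0.1800, 0.9900) = 0.1782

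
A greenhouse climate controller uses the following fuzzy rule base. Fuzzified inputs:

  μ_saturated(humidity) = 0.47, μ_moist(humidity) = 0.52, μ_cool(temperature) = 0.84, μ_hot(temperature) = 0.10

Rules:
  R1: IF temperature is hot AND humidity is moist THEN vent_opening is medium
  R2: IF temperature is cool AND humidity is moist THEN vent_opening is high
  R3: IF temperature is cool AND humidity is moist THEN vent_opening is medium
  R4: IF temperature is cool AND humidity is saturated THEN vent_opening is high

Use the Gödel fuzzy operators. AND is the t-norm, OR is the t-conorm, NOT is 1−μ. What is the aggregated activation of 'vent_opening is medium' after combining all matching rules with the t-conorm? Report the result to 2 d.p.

0.52

R1: hot=0.10, moist=0.52; AND[min(a, b)] → w = 0.10
R2: cool=0.84, moist=0.52; AND[min(a, b)] → w = 0.52
R3: cool=0.84, moist=0.52; AND[min(a, b)] → w = 0.52
R4: cool=0.84, saturated=0.47; AND[min(a, b)] → w = 0.47
Rules with consequent 'medium': {R1, R3} → strengths 0.10, 0.52
Aggregate via t-conorm [max(a, b)]: 0.52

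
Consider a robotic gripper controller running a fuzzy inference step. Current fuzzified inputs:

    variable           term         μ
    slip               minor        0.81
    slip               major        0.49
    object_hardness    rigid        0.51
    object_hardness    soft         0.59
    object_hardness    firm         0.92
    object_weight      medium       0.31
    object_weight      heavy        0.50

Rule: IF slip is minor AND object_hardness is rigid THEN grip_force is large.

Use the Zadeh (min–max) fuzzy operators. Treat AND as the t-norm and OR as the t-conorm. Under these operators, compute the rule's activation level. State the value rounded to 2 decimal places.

firing strength: minor=0.81, rigid=0.51; AND[min(a, b)] → w = 0.51

0.51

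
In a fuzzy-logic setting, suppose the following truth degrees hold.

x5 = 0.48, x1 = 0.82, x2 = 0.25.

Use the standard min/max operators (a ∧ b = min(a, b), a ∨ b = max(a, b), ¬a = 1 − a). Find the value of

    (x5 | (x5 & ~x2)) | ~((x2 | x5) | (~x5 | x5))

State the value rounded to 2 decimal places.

0.48

~x2 = 1 − 0.25 = 0.75
x5 & ~x2 = min(a, b) on (0.48, 0.75) = 0.48
x5 | (x5 & ~x2) = max(a, b) on (0.48, 0.48) = 0.48
x2 | x5 = max(a, b) on (0.25, 0.48) = 0.48
~x5 = 1 − 0.48 = 0.52
~x5 | x5 = max(a, b) on (0.52, 0.48) = 0.52
(x2 | x5) | (~x5 | x5) = max(a, b) on (0.48, 0.52) = 0.52
~((x2 | x5) | (~x5 | x5)) = 1 − 0.52 = 0.48
(x5 | (x5 & ~x2)) | ~((x2 | x5) | (~x5 | x5)) = max(a, b) on (0.48, 0.48) = 0.48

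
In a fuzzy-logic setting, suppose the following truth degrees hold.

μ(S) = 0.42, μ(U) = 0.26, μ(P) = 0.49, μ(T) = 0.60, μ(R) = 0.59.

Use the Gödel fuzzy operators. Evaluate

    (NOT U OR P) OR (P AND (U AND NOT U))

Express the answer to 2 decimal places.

NOT U = 1 − 0.26 = 0.74
NOT U OR P = max(a, b) on (0.74, 0.49) = 0.74
NOT U = 1 − 0.26 = 0.74
U AND NOT U = min(a, b) on (0.26, 0.74) = 0.26
P AND (U AND NOT U) = min(a, b) on (0.49, 0.26) = 0.26
(NOT U OR P) OR (P AND (U AND NOT U)) = max(a, b) on (0.74, 0.26) = 0.74

0.74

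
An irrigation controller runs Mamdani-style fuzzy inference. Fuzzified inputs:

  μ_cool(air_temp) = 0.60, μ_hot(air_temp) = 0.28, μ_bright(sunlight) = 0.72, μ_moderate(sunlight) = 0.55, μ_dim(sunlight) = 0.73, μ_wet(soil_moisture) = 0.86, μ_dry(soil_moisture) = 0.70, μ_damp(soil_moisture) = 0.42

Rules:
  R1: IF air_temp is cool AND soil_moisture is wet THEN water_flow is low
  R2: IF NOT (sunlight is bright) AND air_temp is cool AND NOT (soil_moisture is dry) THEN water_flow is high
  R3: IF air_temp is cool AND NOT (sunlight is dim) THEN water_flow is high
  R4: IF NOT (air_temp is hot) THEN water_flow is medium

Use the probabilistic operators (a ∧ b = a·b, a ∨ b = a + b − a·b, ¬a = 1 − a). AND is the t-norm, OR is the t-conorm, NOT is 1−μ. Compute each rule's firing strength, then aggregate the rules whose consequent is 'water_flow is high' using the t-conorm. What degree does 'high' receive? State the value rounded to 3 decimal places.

R1: cool=0.60, wet=0.86; AND[a·b] → w = 0.5160
R2: ¬bright=1−0.72=0.28, cool=0.60, ¬dry=1−0.70=0.30; AND[a·b] → w = 0.0504
R3: cool=0.60, ¬dim=1−0.73=0.27; AND[a·b] → w = 0.1620
R4: ¬hot=1−0.28=0.72 → w = 0.7200
Rules with consequent 'high': {R2, R3} → strengths 0.0504, 0.1620
Aggregate via t-conorm [a + b − a·b]: 0.2042

0.204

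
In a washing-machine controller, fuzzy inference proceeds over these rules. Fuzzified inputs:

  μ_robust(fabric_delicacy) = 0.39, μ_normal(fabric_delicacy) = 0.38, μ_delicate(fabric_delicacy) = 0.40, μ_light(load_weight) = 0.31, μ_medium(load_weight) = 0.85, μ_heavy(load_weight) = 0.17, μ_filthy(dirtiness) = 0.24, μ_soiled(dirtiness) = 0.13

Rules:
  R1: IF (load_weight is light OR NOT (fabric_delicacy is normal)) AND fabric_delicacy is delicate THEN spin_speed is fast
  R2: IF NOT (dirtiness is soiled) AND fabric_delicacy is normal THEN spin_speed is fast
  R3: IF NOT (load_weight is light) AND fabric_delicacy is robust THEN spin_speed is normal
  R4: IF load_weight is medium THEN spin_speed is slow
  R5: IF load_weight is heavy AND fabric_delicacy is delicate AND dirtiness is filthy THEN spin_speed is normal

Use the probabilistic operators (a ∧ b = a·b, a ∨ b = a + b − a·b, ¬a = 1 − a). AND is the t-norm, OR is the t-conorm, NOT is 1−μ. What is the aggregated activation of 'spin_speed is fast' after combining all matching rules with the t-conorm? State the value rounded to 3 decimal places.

R1: (light=0.31 OR ¬normal=1−0.38=0.62) = 0.7378; AND[a·b] with delicate=0.40 → w = 0.2951
R2: ¬soiled=1−0.13=0.87, normal=0.38; AND[a·b] → w = 0.3306
R3: ¬light=1−0.31=0.69, robust=0.39; AND[a·b] → w = 0.2691
R4: medium=0.85 → w = 0.8500
R5: heavy=0.17, delicate=0.40, filthy=0.24; AND[a·b] → w = 0.0163
Rules with consequent 'fast': {R1, R2} → strengths 0.2951, 0.3306
Aggregate via t-conorm [a + b − a·b]: 0.5282

0.528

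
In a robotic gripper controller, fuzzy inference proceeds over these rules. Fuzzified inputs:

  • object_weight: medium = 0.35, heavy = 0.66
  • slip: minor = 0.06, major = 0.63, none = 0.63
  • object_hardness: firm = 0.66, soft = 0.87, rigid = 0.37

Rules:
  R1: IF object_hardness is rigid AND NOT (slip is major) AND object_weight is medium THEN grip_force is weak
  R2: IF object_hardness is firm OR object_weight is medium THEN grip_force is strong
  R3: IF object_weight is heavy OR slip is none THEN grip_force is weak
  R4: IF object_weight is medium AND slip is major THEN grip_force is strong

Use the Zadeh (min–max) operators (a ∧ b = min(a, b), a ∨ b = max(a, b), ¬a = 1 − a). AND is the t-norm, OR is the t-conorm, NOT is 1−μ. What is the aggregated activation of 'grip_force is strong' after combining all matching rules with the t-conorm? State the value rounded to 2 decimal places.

R1: rigid=0.37, ¬major=1−0.63=0.37, medium=0.35; AND[min(a, b)] → w = 0.35
R2: firm=0.66, medium=0.35; OR[max(a, b)] → w = 0.66
R3: heavy=0.66, none=0.63; OR[max(a, b)] → w = 0.66
R4: medium=0.35, major=0.63; AND[min(a, b)] → w = 0.35
Rules with consequent 'strong': {R2, R4} → strengths 0.66, 0.35
Aggregate via t-conorm [max(a, b)]: 0.66

0.66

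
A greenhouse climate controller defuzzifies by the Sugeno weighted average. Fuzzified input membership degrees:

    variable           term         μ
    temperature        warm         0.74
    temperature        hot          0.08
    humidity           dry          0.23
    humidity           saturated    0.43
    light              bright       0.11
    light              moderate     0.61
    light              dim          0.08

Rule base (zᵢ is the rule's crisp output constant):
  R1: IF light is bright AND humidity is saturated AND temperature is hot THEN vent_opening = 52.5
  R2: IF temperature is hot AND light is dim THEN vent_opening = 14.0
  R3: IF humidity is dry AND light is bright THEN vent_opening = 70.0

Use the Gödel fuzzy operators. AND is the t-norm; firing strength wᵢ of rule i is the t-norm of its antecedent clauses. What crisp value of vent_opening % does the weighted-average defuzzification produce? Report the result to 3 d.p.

48.222

R1 (z=52.5): bright=0.11, saturated=0.43, hot=0.08; AND[min(a, b)] → w = 0.08
R2 (z=14.0): hot=0.08, dim=0.08; AND[min(a, b)] → w = 0.08
R3 (z=70.0): dry=0.23, bright=0.11; AND[min(a, b)] → w = 0.11
Weighted average = (0.08·52.5 + 0.08·14.0 + 0.11·70.0) / (0.08 + 0.08 + 0.11)
  = 13.0200 / 0.2700 = 48.222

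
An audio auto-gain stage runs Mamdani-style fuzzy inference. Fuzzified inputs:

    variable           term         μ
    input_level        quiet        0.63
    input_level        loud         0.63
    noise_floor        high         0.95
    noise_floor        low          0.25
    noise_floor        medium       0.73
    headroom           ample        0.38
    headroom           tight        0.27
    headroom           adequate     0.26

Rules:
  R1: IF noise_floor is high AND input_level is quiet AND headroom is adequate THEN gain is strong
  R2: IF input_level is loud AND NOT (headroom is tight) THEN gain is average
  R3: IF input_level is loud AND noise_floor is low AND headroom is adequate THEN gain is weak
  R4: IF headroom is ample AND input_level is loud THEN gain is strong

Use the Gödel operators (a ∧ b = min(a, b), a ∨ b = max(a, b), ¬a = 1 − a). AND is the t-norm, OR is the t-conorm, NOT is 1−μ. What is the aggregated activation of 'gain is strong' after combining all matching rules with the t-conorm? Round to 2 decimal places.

R1: high=0.95, quiet=0.63, adequate=0.26; AND[min(a, b)] → w = 0.26
R2: loud=0.63, ¬tight=1−0.27=0.73; AND[min(a, b)] → w = 0.63
R3: loud=0.63, low=0.25, adequate=0.26; AND[min(a, b)] → w = 0.25
R4: ample=0.38, loud=0.63; AND[min(a, b)] → w = 0.38
Rules with consequent 'strong': {R1, R4} → strengths 0.26, 0.38
Aggregate via t-conorm [max(a, b)]: 0.38

0.38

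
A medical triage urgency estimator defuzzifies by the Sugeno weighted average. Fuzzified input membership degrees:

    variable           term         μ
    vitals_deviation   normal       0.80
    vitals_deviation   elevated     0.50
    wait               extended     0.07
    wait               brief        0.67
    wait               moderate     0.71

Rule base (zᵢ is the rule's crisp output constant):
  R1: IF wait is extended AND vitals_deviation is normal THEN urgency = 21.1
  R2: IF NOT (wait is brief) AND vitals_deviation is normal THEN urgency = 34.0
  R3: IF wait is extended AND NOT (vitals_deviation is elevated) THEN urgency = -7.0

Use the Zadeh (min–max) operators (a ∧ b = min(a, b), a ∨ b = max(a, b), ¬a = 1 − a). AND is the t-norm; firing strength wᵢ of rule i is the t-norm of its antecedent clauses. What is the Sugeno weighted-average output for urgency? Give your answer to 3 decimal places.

25.972

R1 (z=21.1): extended=0.07, normal=0.80; AND[min(a, b)] → w = 0.07
R2 (z=34.0): ¬brief=1−0.67=0.33, normal=0.80; AND[min(a, b)] → w = 0.33
R3 (z=-7.0): extended=0.07, ¬elevated=1−0.50=0.50; AND[min(a, b)] → w = 0.07
Weighted average = (0.07·21.1 + 0.33·34.0 + 0.07·-7.0) / (0.07 + 0.33 + 0.07)
  = 12.2070 / 0.4700 = 25.972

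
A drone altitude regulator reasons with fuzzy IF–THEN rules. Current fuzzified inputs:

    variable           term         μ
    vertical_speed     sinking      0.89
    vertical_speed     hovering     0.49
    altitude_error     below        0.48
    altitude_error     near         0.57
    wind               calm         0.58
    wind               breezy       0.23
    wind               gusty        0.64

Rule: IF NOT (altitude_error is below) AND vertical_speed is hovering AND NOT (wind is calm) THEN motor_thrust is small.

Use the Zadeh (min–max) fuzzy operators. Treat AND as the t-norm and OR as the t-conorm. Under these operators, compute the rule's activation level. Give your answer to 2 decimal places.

firing strength: ¬below=1−0.48=0.52, hovering=0.49, ¬calm=1−0.58=0.42; AND[min(a, b)] → w = 0.42

0.42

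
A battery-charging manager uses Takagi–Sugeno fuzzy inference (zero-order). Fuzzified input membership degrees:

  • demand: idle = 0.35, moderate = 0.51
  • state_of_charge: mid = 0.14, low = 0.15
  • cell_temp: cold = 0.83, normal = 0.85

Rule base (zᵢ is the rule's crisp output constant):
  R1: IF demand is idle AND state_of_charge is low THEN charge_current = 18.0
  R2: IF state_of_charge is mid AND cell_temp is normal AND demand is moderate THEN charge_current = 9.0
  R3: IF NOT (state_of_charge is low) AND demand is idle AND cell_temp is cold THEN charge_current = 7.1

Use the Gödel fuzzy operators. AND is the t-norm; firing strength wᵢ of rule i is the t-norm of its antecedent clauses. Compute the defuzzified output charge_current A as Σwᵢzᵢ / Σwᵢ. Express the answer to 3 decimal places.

10.070

R1 (z=18.0): idle=0.35, low=0.15; AND[min(a, b)] → w = 0.15
R2 (z=9.0): mid=0.14, normal=0.85, moderate=0.51; AND[min(a, b)] → w = 0.14
R3 (z=7.1): ¬low=1−0.15=0.85, idle=0.35, cold=0.83; AND[min(a, b)] → w = 0.35
Weighted average = (0.15·18.0 + 0.14·9.0 + 0.35·7.1) / (0.15 + 0.14 + 0.35)
  = 6.4450 / 0.6400 = 10.070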